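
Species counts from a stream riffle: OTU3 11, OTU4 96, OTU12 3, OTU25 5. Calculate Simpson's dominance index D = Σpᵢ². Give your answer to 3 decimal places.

0.709

Total N = 11+96+3+5 = 115, so the proportions are 0.09565, 0.83478, 0.02609, 0.04348 (working shown to 5 dp, full precision carried).
D = 0.09565² + 0.83478² + 0.02609² + 0.04348² = 0.00915 + 0.69686 + 0.00068 + 0.00189 = 0.70858.
To 3 decimal places, D = 0.709.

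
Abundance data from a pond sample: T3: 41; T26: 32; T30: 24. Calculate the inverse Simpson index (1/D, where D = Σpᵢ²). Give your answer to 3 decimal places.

2.868

Total N = 41+32+24 = 97, so the proportions are 0.42268, 0.329897, 0.247423 (working shown to 6 dp, full precision carried).
D = 0.42268² + 0.329897² + 0.247423² = 0.178659 + 0.108832 + 0.061218 = 0.348709.
So 1/D = 2.86772, i.e. 2.868 to 3 decimal places.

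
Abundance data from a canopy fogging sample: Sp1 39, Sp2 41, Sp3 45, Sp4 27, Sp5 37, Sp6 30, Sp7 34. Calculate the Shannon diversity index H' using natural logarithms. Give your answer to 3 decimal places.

1.933

Total N = 39+41+45+27+37+30+34 = 253, so the proportions are 0.15415, 0.16206, 0.17787, 0.10672, 0.14625, 0.11858, 0.13439 (working shown to 5 dp, full precision carried).
Each pᵢ ln pᵢ term: 0.15415×(-1.86983)=-0.28823, 0.16206×(-1.81982)=-0.29491, 0.17787×(-1.72673)=-0.30713, 0.10672×(-2.23755)=-0.23879, 0.14625×(-1.92247)=-0.28115, 0.11858×(-2.13219)=-0.25283, 0.13439×(-2.00703)=-0.26972.
Sum = -1.93276, so H' = 1.933.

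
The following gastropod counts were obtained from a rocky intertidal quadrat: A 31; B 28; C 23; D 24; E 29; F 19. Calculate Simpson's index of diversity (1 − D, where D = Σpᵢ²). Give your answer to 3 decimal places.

Total N = 31+28+23+24+29+19 = 154, so the proportions are 0.2013, 0.18182, 0.14935, 0.15584, 0.18831, 0.12338 (working shown to 5 dp, full precision carried).
D = 0.2013² + 0.18182² + 0.14935² + 0.15584² + 0.18831² + 0.12338² = 0.04052 + 0.03306 + 0.02231 + 0.02429 + 0.03546 + 0.01522 = 0.17086.
So 1 − D = 0.82914, i.e. 0.829 to 3 decimal places.

0.829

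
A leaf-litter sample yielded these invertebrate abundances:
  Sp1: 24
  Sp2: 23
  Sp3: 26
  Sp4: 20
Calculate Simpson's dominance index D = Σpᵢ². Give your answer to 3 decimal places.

Total N = 24+23+26+20 = 93, so the proportions are 0.25806, 0.24731, 0.27957, 0.21505 (working shown to 5 dp, full precision carried).
D = 0.25806² + 0.24731² + 0.27957² + 0.21505² = 0.06660 + 0.06116 + 0.07816 + 0.04625 = 0.25217.
To 3 decimal places, D = 0.252.

0.252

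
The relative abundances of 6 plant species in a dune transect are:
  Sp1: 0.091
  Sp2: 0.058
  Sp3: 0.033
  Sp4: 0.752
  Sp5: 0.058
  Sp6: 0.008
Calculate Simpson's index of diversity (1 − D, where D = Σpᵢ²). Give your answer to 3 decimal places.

0.418

D = 0.091² + 0.058² + 0.033² + 0.752² + 0.058² + 0.008² = 0.00828 + 0.00336 + 0.00109 + 0.56550 + 0.00336 + 0.00006 = 0.58167 (working shown to 5 dp, full precision carried).
So 1 − D = 0.41833, i.e. 0.418 to 3 decimal places.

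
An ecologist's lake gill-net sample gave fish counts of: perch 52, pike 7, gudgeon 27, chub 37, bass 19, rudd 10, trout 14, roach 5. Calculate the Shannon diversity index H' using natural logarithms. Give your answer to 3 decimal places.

Total N = 52+7+27+37+19+10+14+5 = 171, so the proportions are 0.30409, 0.04094, 0.15789, 0.21637, 0.11111, 0.05848, 0.08187, 0.02924 (working shown to 5 dp, full precision carried).
Each pᵢ ln pᵢ term: 0.30409×(-1.19042)=-0.36200, 0.04094×(-3.19575)=-0.13082, 0.15789×(-1.84583)=-0.29145, 0.21637×(-1.53075)=-0.33121, 0.11111×(-2.19722)=-0.24414, 0.05848×(-2.83908)=-0.16603, 0.08187×(-2.50261)=-0.20489, 0.02924×(-3.53223)=-0.10328.
Sum = -1.83382, so H' = 1.834.

1.834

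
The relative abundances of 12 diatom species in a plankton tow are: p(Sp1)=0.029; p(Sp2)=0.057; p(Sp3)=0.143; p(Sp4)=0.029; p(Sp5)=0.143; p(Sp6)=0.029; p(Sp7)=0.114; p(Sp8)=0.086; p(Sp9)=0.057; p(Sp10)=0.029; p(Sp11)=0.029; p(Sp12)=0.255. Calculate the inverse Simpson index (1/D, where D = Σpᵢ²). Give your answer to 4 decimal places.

7.2983

D = 0.029² + 0.057² + 0.143² + 0.029² + 0.143² + 0.029² + 0.114² + 0.086² + 0.057² + 0.029² + 0.029² + 0.255² = 0.00084100 + 0.00324900 + 0.02044900 + 0.00084100 + 0.02044900 + 0.00084100 + 0.01299600 + 0.00739600 + 0.00324900 + 0.00084100 + 0.00084100 + 0.06502500 = 0.13701800 (working shown to 8 dp, full precision carried).
So 1/D = 7.298311, i.e. 7.2983 to 4 decimal places.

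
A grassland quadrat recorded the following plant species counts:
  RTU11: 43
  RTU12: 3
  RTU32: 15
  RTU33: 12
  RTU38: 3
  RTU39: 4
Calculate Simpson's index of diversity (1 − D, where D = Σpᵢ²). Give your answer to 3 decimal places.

Total N = 43+3+15+12+3+4 = 80, so the proportions are 0.5375, 0.0375, 0.1875, 0.15, 0.0375, 0.05 (working shown to 5 dp, full precision carried).
D = 0.5375² + 0.0375² + 0.1875² + 0.15² + 0.0375² + 0.05² = 0.28891 + 0.00141 + 0.03516 + 0.02250 + 0.00141 + 0.00250 = 0.35187.
So 1 − D = 0.64813, i.e. 0.648 to 3 decimal places.

0.648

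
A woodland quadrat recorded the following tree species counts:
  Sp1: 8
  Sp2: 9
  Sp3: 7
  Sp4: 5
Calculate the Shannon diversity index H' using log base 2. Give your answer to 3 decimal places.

Total N = 8+9+7+5 = 29, so the proportions are 0.27586, 0.31034, 0.24138, 0.17241 (working shown to 5 dp, full precision carried).
Each pᵢ log₂ pᵢ term: 0.27586×(-1.85798)=-0.51255, 0.31034×(-1.68806)=-0.52388, 0.24138×(-2.05063)=-0.49498, 0.17241×(-2.53605)=-0.43725.
Sum = -1.96866, so H' = 1.969.

1.969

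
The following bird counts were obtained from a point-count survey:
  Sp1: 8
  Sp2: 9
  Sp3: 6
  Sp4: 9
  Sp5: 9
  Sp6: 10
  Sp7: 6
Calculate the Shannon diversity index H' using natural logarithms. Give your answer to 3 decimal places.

Total N = 8+9+6+9+9+10+6 = 57, so the proportions are 0.14035, 0.15789, 0.10526, 0.15789, 0.15789, 0.17544, 0.10526 (working shown to 5 dp, full precision carried).
Each pᵢ ln pᵢ term: 0.14035×(-1.96361)=-0.27559, 0.15789×(-1.84583)=-0.29145, 0.10526×(-2.25129)=-0.23698, 0.15789×(-1.84583)=-0.29145, 0.15789×(-1.84583)=-0.29145, 0.17544×(-1.74047)=-0.30534, 0.10526×(-2.25129)=-0.23698.
Sum = -1.92923, so H' = 1.929.

1.929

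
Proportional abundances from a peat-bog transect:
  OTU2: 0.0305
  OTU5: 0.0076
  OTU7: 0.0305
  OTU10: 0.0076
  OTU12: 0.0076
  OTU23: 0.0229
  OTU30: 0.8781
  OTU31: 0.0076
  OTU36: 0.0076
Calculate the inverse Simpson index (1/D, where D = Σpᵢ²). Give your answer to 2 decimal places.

1.29

D = 0.0305² + 0.0076² + 0.0305² + 0.0076² + 0.0076² + 0.0229² + 0.8781² + 0.0076² + 0.0076² = 0.00093 + 0.00006 + 0.00093 + 0.00006 + 0.00006 + 0.00052 + 0.77106 + 0.00006 + 0.00006 = 0.77373 (working shown to 5 dp, full precision carried).
So 1/D = 1.2924, i.e. 1.29 to 2 decimal places.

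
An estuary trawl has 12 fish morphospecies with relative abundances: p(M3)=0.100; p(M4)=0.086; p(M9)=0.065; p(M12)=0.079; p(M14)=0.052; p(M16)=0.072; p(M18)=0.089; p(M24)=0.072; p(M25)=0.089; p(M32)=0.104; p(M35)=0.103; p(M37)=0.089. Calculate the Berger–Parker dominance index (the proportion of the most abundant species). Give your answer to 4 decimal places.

The largest proportion is 0.104, i.e. d = 0.1040 to 4 decimal places.

0.1040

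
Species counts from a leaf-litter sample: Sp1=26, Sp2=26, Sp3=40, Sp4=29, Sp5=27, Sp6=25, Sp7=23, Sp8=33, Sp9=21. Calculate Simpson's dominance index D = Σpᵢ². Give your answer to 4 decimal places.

Total N = 26+26+40+29+27+25+23+33+21 = 250, so the proportions are 0.104, 0.104, 0.16, 0.116, 0.108, 0.1, 0.092, 0.132, 0.084 (working shown to 6 dp, full precision carried).
D = 0.104² + 0.104² + 0.16² + 0.116² + 0.108² + 0.1² + 0.092² + 0.132² + 0.084² = 0.010816 + 0.010816 + 0.025600 + 0.013456 + 0.011664 + 0.010000 + 0.008464 + 0.017424 + 0.007056 = 0.115296.
To 4 decimal places, D = 0.1153.

0.1153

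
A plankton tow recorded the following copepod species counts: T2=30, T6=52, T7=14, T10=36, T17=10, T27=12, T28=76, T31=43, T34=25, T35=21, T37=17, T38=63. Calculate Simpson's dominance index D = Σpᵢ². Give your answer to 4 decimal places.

0.1149

Total N = 30+52+14+36+10+12+76+43+25+21+17+63 = 399, so the proportions are 0.075188, 0.130326, 0.035088, 0.090226, 0.025063, 0.030075, 0.190476, 0.107769, 0.062657, 0.052632, 0.042607, 0.157895 (working shown to 6 dp, full precision carried).
D = 0.075188² + 0.130326² + 0.035088² + 0.090226² + 0.025063² + 0.030075² + 0.190476² + 0.107769² + 0.062657² + 0.052632² + 0.042607² + 0.157895² = 0.005653 + 0.016985 + 0.001231 + 0.008141 + 0.000628 + 0.000905 + 0.036281 + 0.011614 + 0.003926 + 0.002770 + 0.001815 + 0.024931 = 0.114880.
To 4 decimal places, D = 0.1149.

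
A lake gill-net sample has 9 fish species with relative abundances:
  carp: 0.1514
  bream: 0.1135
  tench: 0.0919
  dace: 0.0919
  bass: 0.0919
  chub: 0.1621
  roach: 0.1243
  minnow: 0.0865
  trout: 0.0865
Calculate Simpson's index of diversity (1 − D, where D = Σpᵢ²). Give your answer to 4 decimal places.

0.8822

D = 0.1514² + 0.1135² + 0.0919² + 0.0919² + 0.0919² + 0.1621² + 0.1243² + 0.0865² + 0.0865² = 0.022922 + 0.012882 + 0.008446 + 0.008446 + 0.008446 + 0.026276 + 0.015450 + 0.007482 + 0.007482 = 0.117832 (working shown to 6 dp, full precision carried).
So 1 − D = 0.882168, i.e. 0.8822 to 4 decimal places.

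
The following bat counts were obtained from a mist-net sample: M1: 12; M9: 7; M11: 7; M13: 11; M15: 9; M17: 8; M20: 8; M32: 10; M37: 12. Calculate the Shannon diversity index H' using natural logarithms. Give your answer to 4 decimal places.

Total N = 12+7+7+11+9+8+8+10+12 = 84, so the proportions are 0.142857, 0.083333, 0.083333, 0.130952, 0.107143, 0.095238, 0.095238, 0.119048, 0.142857 (working shown to 6 dp, full precision carried).
Each pᵢ ln pᵢ term: 0.142857×(-1.945910)=-0.277987, 0.083333×(-2.484907)=-0.207076, 0.083333×(-2.484907)=-0.207076, 0.130952×(-2.032922)=-0.266216, 0.107143×(-2.233592)=-0.239313, 0.095238×(-2.351375)=-0.223941, 0.095238×(-2.351375)=-0.223941, 0.119048×(-2.128232)=-0.253361, 0.142857×(-1.945910)=-0.277987.
Sum = -2.176897, so H' = 2.1769.

2.1769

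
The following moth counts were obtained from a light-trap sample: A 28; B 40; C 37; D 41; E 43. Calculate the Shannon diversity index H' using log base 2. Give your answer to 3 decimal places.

2.307

Total N = 28+40+37+41+43 = 189, so the proportions are 0.14815, 0.21164, 0.19577, 0.21693, 0.22751 (working shown to 5 dp, full precision carried).
Each pᵢ log₂ pᵢ term: 0.14815×(-2.75489)=-0.40813, 0.21164×(-2.24031)=-0.47414, 0.19577×(-2.35279)=-0.46060, 0.21693×(-2.20469)=-0.47827, 0.22751×(-2.13598)=-0.48596.
Sum = -2.30710, so H' = 2.307.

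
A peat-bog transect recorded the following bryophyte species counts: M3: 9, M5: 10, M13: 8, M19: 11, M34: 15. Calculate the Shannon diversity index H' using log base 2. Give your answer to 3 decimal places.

Total N = 9+10+8+11+15 = 53, so the proportions are 0.16981, 0.18868, 0.15094, 0.20755, 0.28302 (working shown to 5 dp, full precision carried).
Each pᵢ log₂ pᵢ term: 0.16981×(-2.55800)=-0.43438, 0.18868×(-2.40599)=-0.45396, 0.15094×(-2.72792)=-0.41176, 0.20755×(-2.26849)=-0.47082, 0.28302×(-1.82103)=-0.51539.
Sum = -2.28630, so H' = 2.286.

2.286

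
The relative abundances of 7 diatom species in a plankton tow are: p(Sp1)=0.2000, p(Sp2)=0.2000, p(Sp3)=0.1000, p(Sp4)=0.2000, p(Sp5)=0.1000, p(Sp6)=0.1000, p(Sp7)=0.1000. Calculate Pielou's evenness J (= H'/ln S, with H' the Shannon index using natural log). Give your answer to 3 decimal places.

H' = −Σ pᵢ ln pᵢ = −((-0.32189) + (-0.32189) + (-0.23026) + (-0.32189) + (-0.23026) + (-0.23026) + (-0.23026)) = 1.88670 (working shown to 5 dp, full precision carried).
With S = 7 species, ln S = 1.94591, so J = 1.88670/1.94591 = 0.96957, i.e. 0.970 to 3 decimal places.

0.970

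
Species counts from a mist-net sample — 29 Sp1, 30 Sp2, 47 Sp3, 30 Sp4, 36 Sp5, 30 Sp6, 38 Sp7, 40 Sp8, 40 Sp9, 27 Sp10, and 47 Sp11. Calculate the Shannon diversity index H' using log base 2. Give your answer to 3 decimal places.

3.433

Total N = 29+30+47+30+36+30+38+40+40+27+47 = 394, so the proportions are 0.0736, 0.07614, 0.11929, 0.07614, 0.09137, 0.07614, 0.09645, 0.10152, 0.10152, 0.06853, 0.11929 (working shown to 5 dp, full precision carried).
Each pᵢ log₂ pᵢ term: 0.0736×(-3.76407)=-0.27705, 0.07614×(-3.71516)=-0.28288, 0.11929×(-3.06746)=-0.36592, 0.07614×(-3.71516)=-0.28288, 0.09137×(-3.45213)=-0.31542, 0.07614×(-3.71516)=-0.28288, 0.09645×(-3.37412)=-0.32542, 0.10152×(-3.30012)=-0.33504, 0.10152×(-3.30012)=-0.33504, 0.06853×(-3.86716)=-0.26501, 0.11929×(-3.06746)=-0.36592.
Sum = -3.43345, so H' = 3.433.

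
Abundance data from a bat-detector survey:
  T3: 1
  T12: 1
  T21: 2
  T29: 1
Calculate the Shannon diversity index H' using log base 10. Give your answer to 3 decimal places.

0.579

Total N = 1+1+2+1 = 5, so the proportions are 0.2, 0.2, 0.4, 0.2 (working shown to 5 dp, full precision carried).
Each pᵢ log₁₀ pᵢ term: 0.2×(-0.69897)=-0.13979, 0.2×(-0.69897)=-0.13979, 0.4×(-0.39794)=-0.15918, 0.2×(-0.69897)=-0.13979.
Sum = -0.57856, so H' = 0.579.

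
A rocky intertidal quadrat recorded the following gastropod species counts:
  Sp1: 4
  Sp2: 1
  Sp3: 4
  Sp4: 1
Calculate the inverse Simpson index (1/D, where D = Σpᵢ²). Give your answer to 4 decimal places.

2.9412

Total N = 4+1+4+1 = 10, so the proportions are 0.4, 0.1, 0.4, 0.1 (working shown to 7 dp, full precision carried).
D = 0.4² + 0.1² + 0.4² + 0.1² = 0.1600000 + 0.0100000 + 0.1600000 + 0.0100000 = 0.3400000.
So 1/D = 2.941176, i.e. 2.9412 to 4 decimal places.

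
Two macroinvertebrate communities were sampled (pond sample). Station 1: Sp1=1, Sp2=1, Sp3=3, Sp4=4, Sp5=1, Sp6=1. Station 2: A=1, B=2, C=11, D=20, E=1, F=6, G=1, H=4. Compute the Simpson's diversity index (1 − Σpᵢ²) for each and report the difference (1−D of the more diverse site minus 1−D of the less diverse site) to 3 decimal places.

Station 1: N=11, proportions 0.09091, 0.09091, 0.27273, 0.36364, 0.09091, 0.09091, giving 1−D = 0.76033 (working shown to 5 dp, full precision carried).
Station 2: N=46, proportions 0.02174, 0.04348, 0.23913, 0.43478, 0.02174, 0.13043, 0.02174, 0.08696, giving 1−D = 0.72590.
Difference = |0.76033 − 0.72590| = 0.03443, i.e. 0.034 to 3 decimal places.

0.034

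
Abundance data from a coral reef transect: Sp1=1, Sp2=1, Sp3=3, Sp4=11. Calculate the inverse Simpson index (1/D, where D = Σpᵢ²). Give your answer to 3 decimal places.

1.939

Total N = 1+1+3+11 = 16, so the proportions are 0.0625, 0.0625, 0.1875, 0.6875 (working shown to 6 dp, full precision carried).
D = 0.0625² + 0.0625² + 0.1875² + 0.6875² = 0.003906 + 0.003906 + 0.035156 + 0.472656 = 0.515625.
So 1/D = 1.93939, i.e. 1.939 to 3 decimal places.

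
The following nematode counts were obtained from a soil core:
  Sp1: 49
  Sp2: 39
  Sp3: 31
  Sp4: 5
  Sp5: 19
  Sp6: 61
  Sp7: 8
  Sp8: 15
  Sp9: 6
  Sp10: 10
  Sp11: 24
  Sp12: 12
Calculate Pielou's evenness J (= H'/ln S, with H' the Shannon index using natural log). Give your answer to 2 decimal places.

0.89

Total N = 49+39+31+5+19+61+8+15+6+10+24+12 = 279, so the proportions are 0.1756, 0.1398, 0.1111, 0.0179, 0.0681, 0.2186, 0.0287, 0.0538, 0.0215, 0.0358, 0.086, 0.043 (working shown to 4 dp, full precision carried).
H' = −Σ pᵢ ln pᵢ = −((-0.3055) + (-0.2750) + (-0.2441) + (-0.0721) + (-0.1830) + (-0.3324) + (-0.1018) + (-0.1572) + (-0.0826) + (-0.1193) + (-0.2110) + (-0.1353)) = 2.2193.
With S = 12 species, ln S = 2.4849, so J = 2.2193/2.4849 = 0.8931, i.e. 0.89 to 2 decimal places.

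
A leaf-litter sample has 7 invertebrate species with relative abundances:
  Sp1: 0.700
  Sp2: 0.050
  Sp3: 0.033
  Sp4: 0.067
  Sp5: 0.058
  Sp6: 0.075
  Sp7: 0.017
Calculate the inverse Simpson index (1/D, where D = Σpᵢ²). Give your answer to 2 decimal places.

1.97

D = 0.7² + 0.05² + 0.033² + 0.067² + 0.058² + 0.075² + 0.017² = 0.49000 + 0.00250 + 0.00109 + 0.00449 + 0.00336 + 0.00562 + 0.00029 = 0.50736 (working shown to 5 dp, full precision carried).
So 1/D = 1.9710, i.e. 1.97 to 2 decimal places.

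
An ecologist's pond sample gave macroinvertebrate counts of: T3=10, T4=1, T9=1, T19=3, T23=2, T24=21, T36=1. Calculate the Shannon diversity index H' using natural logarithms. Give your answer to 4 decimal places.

Total N = 10+1+1+3+2+21+1 = 39, so the proportions are 0.25641, 0.025641, 0.025641, 0.076923, 0.051282, 0.538462, 0.025641 (working shown to 6 dp, full precision carried).
Each pᵢ ln pᵢ term: 0.25641×(-1.360977)=-0.348968, 0.025641×(-3.663562)=-0.093937, 0.025641×(-3.663562)=-0.093937, 0.076923×(-2.564949)=-0.197304, 0.051282×(-2.970414)=-0.152329, 0.538462×(-0.619039)=-0.333329, 0.025641×(-3.663562)=-0.093937.
Sum = -1.313742, so H' = 1.3137.

1.3137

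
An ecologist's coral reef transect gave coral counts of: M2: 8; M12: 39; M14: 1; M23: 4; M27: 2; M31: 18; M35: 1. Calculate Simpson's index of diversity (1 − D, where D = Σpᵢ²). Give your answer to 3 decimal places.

0.638

Total N = 8+39+1+4+2+18+1 = 73, so the proportions are 0.10959, 0.53425, 0.0137, 0.05479, 0.0274, 0.24658, 0.0137 (working shown to 5 dp, full precision carried).
D = 0.10959² + 0.53425² + 0.0137² + 0.05479² + 0.0274² + 0.24658² + 0.0137² = 0.01201 + 0.28542 + 0.00019 + 0.00300 + 0.00075 + 0.06080 + 0.00019 = 0.36236.
So 1 − D = 0.63764, i.e. 0.638 to 3 decimal places.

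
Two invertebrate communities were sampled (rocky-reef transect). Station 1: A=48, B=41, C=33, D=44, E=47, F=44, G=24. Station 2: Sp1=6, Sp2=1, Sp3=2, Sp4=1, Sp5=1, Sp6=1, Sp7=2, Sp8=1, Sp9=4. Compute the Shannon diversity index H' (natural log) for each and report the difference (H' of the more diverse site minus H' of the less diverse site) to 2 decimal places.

Station 1: N=281, proportions 0.1708, 0.1459, 0.1174, 0.1566, 0.1673, 0.1566, 0.0854, giving H' = 1.9241 (working shown to 4 dp, full precision carried).
Station 2: N=19, proportions 0.3158, 0.0526, 0.1053, 0.0526, 0.0526, 0.0526, 0.1053, 0.0526, 0.2105, giving H' = 1.9408.
Difference = |1.9241 − 1.9408| = 0.0167, i.e. 0.02 to 2 decimal places.

0.02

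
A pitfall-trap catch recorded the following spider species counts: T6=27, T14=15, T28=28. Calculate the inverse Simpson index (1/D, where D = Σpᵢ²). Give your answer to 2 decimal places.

2.82

Total N = 27+15+28 = 70, so the proportions are 0.38571, 0.21429, 0.4 (working shown to 5 dp, full precision carried).
D = 0.38571² + 0.21429² + 0.4² = 0.14878 + 0.04592 + 0.16000 = 0.35469.
So 1/D = 2.8193, i.e. 2.82 to 2 decimal places.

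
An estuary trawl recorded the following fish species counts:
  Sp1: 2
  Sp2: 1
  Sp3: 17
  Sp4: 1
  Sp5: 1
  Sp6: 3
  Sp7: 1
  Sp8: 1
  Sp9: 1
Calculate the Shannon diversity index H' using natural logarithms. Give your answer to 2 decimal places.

Total N = 2+1+17+1+1+3+1+1+1 = 28, so the proportions are 0.0714, 0.0357, 0.6071, 0.0357, 0.0357, 0.1071, 0.0357, 0.0357, 0.0357 (working shown to 4 dp, full precision carried).
Each pᵢ ln pᵢ term: 0.0714×(-2.6391)=-0.1885, 0.0357×(-3.3322)=-0.1190, 0.6071×(-0.4990)=-0.3030, 0.0357×(-3.3322)=-0.1190, 0.0357×(-3.3322)=-0.1190, 0.1071×(-2.2336)=-0.2393, 0.0357×(-3.3322)=-0.1190, 0.0357×(-3.3322)=-0.1190, 0.0357×(-3.3322)=-0.1190.
Sum = -1.4448, so H' = 1.44.

1.44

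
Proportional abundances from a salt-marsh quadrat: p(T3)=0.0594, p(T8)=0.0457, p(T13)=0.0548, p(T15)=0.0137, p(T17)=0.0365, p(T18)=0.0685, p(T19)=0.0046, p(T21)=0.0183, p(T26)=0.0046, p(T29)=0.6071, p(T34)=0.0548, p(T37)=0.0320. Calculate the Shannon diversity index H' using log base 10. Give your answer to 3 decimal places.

Each pᵢ log₁₀ pᵢ term (working shown to 5 dp, full precision carried): 0.0594×(-1.22621)=-0.07284, 0.0457×(-1.34008)=-0.06124, 0.0548×(-1.26122)=-0.06911, 0.0137×(-1.86328)=-0.02553, 0.0365×(-1.43771)=-0.05248, 0.0685×(-1.16431)=-0.07976, 0.0046×(-2.33724)=-0.01075, 0.0183×(-1.73755)=-0.03180, 0.0046×(-2.33724)=-0.01075, 0.6071×(-0.21674)=-0.13158, 0.0548×(-1.26122)=-0.06911, 0.032×(-1.49485)=-0.04784.
Sum = -0.66278, so H' = 0.663.

0.663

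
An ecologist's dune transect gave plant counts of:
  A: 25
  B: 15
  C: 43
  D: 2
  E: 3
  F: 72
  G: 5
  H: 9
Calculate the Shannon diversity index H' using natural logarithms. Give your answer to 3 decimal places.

1.577

Total N = 25+15+43+2+3+72+5+9 = 174, so the proportions are 0.14368, 0.08621, 0.24713, 0.01149, 0.01724, 0.41379, 0.02874, 0.05172 (working shown to 5 dp, full precision carried).
Each pᵢ ln pᵢ term: 0.14368×(-1.94018)=-0.27876, 0.08621×(-2.45101)=-0.21129, 0.24713×(-1.39786)=-0.34545, 0.01149×(-4.46591)=-0.05133, 0.01724×(-4.06044)=-0.07001, 0.41379×(-0.88239)=-0.36513, 0.02874×(-3.54962)=-0.10200, 0.05172×(-2.96183)=-0.15320.
Sum = -1.57717, so H' = 1.577.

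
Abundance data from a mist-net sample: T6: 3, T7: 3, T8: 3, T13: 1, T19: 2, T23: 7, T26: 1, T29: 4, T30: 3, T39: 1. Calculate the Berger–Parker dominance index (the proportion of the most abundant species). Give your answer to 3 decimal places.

Total N = 3+3+3+1+2+7+1+4+3+1 = 28, so the proportions are 0.10714, 0.10714, 0.10714, 0.03571, 0.07143, 0.25, 0.03571, 0.14286, 0.10714, 0.03571 (working shown to 5 dp, full precision carried).
The largest proportion is 0.25, i.e. d = 0.250 to 3 decimal places.

0.250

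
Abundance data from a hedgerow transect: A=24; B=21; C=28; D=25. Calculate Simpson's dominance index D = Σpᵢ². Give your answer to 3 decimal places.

0.253

Total N = 24+21+28+25 = 98, so the proportions are 0.2449, 0.21429, 0.28571, 0.2551 (working shown to 5 dp, full precision carried).
D = 0.2449² + 0.21429² + 0.28571² + 0.2551² = 0.05998 + 0.04592 + 0.08163 + 0.06508 = 0.25260.
To 3 decimal places, D = 0.253.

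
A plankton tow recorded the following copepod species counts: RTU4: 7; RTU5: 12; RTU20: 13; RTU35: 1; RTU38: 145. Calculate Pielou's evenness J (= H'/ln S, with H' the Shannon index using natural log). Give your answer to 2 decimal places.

0.43

Total N = 7+12+13+1+145 = 178, so the proportions are 0.0393, 0.0674, 0.073, 0.0056, 0.8146 (working shown to 4 dp, full precision carried).
H' = −Σ pᵢ ln pᵢ = −((-0.1273) + (-0.1818) + (-0.1911) + (-0.0291) + (-0.1670)) = 0.6963.
With S = 5 species, ln S = 1.6094, so J = 0.6963/1.6094 = 0.4327, i.e. 0.43 to 2 decimal places.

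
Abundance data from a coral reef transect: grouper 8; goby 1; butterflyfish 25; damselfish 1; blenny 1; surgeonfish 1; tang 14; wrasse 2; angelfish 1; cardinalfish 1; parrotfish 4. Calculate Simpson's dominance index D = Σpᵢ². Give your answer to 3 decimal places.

0.262

Total N = 8+1+25+1+1+1+14+2+1+1+4 = 59, so the proportions are 0.13559, 0.01695, 0.42373, 0.01695, 0.01695, 0.01695, 0.23729, 0.0339, 0.01695, 0.01695, 0.0678 (working shown to 5 dp, full precision carried).
D = 0.13559² + 0.01695² + 0.42373² + 0.01695² + 0.01695² + 0.01695² + 0.23729² + 0.0339² + 0.01695² + 0.01695² + 0.0678² = 0.01839 + 0.00029 + 0.17955 + 0.00029 + 0.00029 + 0.00029 + 0.05631 + 0.00115 + 0.00029 + 0.00029 + 0.00460 = 0.26171.
To 3 decimal places, D = 0.262.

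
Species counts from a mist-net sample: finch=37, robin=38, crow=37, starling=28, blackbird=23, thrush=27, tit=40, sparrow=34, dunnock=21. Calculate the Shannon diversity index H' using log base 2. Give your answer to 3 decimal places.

Total N = 37+38+37+28+23+27+40+34+21 = 285, so the proportions are 0.12982, 0.13333, 0.12982, 0.09825, 0.0807, 0.09474, 0.14035, 0.1193, 0.07368 (working shown to 5 dp, full precision carried).
Each pᵢ log₂ pᵢ term: 0.12982×(-2.94536)=-0.38238, 0.13333×(-2.90689)=-0.38759, 0.12982×(-2.94536)=-0.38238, 0.09825×(-3.34746)=-0.32887, 0.0807×(-3.63126)=-0.29305, 0.09474×(-3.39993)=-0.32210, 0.14035×(-2.83289)=-0.39760, 0.1193×(-3.06736)=-0.36593, 0.07368×(-3.76250)=-0.27724.
Sum = -3.13713, so H' = 3.137.

3.137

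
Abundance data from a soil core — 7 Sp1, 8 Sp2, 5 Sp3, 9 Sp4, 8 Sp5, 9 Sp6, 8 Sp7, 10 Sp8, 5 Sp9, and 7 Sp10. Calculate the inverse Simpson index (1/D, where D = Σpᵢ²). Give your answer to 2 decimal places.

9.59

Total N = 7+8+5+9+8+9+8+10+5+7 = 76, so the proportions are 0.092105, 0.105263, 0.065789, 0.118421, 0.105263, 0.118421, 0.105263, 0.131579, 0.065789, 0.092105 (working shown to 6 dp, full precision carried).
D = 0.092105² + 0.105263² + 0.065789² + 0.118421² + 0.105263² + 0.118421² + 0.105263² + 0.131579² + 0.065789² + 0.092105² = 0.008483 + 0.011080 + 0.004328 + 0.014024 + 0.011080 + 0.014024 + 0.011080 + 0.017313 + 0.004328 + 0.008483 = 0.104224.
So 1/D = 9.5947, i.e. 9.59 to 2 decimal places.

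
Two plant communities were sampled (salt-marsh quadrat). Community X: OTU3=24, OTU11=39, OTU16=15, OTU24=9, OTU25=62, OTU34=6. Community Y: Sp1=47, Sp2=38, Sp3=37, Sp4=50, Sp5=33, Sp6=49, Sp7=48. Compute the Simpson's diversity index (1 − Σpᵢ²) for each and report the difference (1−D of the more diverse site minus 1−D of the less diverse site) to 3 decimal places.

Community X: N=155, proportions 0.15484, 0.25161, 0.09677, 0.05806, 0.4, 0.03871, giving 1−D = 0.73848 (working shown to 5 dp, full precision carried).
Community Y: N=302, proportions 0.15563, 0.12583, 0.12252, 0.16556, 0.10927, 0.16225, 0.15894, giving 1−D = 0.85400.
Difference = |0.73848 − 0.85400| = 0.11552, i.e. 0.116 to 3 decimal places.

0.116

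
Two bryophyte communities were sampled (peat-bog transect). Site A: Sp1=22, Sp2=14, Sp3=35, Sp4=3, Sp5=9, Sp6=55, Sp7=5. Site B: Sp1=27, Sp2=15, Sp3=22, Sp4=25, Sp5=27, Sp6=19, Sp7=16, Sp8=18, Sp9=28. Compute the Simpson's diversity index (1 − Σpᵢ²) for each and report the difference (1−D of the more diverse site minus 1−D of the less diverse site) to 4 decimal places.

Site A: N=143, proportions 0.1538462, 0.0979021, 0.2447552, 0.020979, 0.0629371, 0.3846154, 0.034965, giving 1−D = 0.7532887 (working shown to 7 dp, full precision carried).
Site B: N=197, proportions 0.1370558, 0.0761421, 0.1116751, 0.1269036, 0.1370558, 0.0964467, 0.0812183, 0.0913706, 0.142132, giving 1−D = 0.8836095.
Difference = |0.7532887 − 0.8836095| = 0.1303208, i.e. 0.1303 to 4 decimal places.

0.1303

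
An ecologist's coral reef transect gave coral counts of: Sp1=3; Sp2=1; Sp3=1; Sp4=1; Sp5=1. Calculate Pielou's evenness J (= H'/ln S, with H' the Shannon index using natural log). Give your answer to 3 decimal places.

0.917

Total N = 3+1+1+1+1 = 7, so the proportions are 0.42857, 0.14286, 0.14286, 0.14286, 0.14286 (working shown to 5 dp, full precision carried).
H' = −Σ pᵢ ln pᵢ = −((-0.36313) + (-0.27799) + (-0.27799) + (-0.27799) + (-0.27799)) = 1.47508.
With S = 5 species, ln S = 1.60944, so J = 1.47508/1.60944 = 0.91652, i.e. 0.917 to 3 decimal places.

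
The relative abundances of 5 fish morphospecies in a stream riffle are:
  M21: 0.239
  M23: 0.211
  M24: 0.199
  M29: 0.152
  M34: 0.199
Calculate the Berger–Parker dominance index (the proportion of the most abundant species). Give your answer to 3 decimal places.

0.239

The largest proportion is 0.239, i.e. d = 0.239 to 3 decimal places.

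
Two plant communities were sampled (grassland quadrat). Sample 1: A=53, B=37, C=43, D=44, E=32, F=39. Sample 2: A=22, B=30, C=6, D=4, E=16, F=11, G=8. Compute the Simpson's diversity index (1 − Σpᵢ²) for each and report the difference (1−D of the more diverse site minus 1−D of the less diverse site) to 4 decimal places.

0.0286

Sample 1: N=248, proportions 0.21371, 0.149194, 0.173387, 0.177419, 0.129032, 0.157258, giving 1−D = 0.829149 (working shown to 6 dp, full precision carried).
Sample 2: N=97, proportions 0.226804, 0.309278, 0.061856, 0.041237, 0.164948, 0.113402, 0.082474, giving 1−D = 0.800510.
Difference = |0.829149 − 0.800510| = 0.028639, i.e. 0.0286 to 4 decimal places.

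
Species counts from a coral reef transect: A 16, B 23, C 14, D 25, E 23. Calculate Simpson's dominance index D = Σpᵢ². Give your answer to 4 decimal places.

0.2093

Total N = 16+23+14+25+23 = 101, so the proportions are 0.158416, 0.227723, 0.138614, 0.247525, 0.227723 (working shown to 6 dp, full precision carried).
D = 0.158416² + 0.227723² + 0.138614² + 0.247525² + 0.227723² = 0.025096 + 0.051858 + 0.019214 + 0.061269 + 0.051858 = 0.209293.
To 4 decimal places, D = 0.2093.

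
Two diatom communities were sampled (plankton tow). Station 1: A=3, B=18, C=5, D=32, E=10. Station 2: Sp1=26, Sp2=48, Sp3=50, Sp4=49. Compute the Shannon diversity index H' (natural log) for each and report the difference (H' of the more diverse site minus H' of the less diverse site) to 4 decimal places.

0.0385

Station 1: N=68, proportions 0.044118, 0.264706, 0.073529, 0.470588, 0.147059, giving H' = 1.318050 (working shown to 6 dp, full precision carried).
Station 2: N=173, proportions 0.150289, 0.277457, 0.289017, 0.283237, giving H' = 1.356595.
Difference = |1.318050 − 1.356595| = 0.038545, i.e. 0.0385 to 4 decimal places.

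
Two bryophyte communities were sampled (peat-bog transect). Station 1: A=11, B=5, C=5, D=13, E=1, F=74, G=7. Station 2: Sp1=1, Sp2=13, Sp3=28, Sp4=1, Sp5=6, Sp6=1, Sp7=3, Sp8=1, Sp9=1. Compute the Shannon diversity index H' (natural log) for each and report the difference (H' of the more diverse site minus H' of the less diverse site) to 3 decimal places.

Station 1: N=116, proportions 0.09483, 0.0431, 0.0431, 0.11207, 0.00862, 0.63793, 0.06034, giving H' = 1.23689 (working shown to 5 dp, full precision carried).
Station 2: N=55, proportions 0.01818, 0.23636, 0.50909, 0.01818, 0.10909, 0.01818, 0.05455, 0.01818, 0.01818, giving H' = 1.44929.
Difference = |1.23689 − 1.44929| = 0.21240, i.e. 0.212 to 3 decimal places.

0.212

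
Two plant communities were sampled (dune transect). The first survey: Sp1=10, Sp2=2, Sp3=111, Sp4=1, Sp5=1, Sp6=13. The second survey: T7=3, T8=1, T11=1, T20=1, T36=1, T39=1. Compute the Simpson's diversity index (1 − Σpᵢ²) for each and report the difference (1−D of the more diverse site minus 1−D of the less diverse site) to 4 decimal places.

The first survey: N=138, proportions 0.072464, 0.014493, 0.804348, 0.007246, 0.007246, 0.094203, giving 1−D = 0.338584 (working shown to 6 dp, full precision carried).
The second survey: N=8, proportions 0.375, 0.125, 0.125, 0.125, 0.125, 0.125, giving 1−D = 0.781250.
Difference = |0.338584 − 0.781250| = 0.442666, i.e. 0.4427 to 4 decimal places.

0.4427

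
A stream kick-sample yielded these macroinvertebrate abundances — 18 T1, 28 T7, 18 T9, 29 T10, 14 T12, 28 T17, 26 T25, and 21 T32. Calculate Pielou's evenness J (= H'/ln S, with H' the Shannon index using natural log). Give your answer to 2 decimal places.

0.99

Total N = 18+28+18+29+14+28+26+21 = 182, so the proportions are 0.0989, 0.1538, 0.0989, 0.1593, 0.0769, 0.1538, 0.1429, 0.1154 (working shown to 4 dp, full precision carried).
H' = −Σ pᵢ ln pᵢ = −((-0.2288) + (-0.2880) + (-0.2288) + (-0.2927) + (-0.1973) + (-0.2880) + (-0.2780) + (-0.2492)) = 2.0507.
With S = 8 species, ln S = 2.0794, so J = 2.0507/2.0794 = 0.9862, i.e. 0.99 to 2 decimal places.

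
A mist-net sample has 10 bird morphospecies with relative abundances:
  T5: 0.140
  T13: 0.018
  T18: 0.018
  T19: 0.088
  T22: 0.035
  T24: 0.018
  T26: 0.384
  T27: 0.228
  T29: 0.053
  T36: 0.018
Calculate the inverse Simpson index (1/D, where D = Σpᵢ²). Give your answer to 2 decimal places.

4.31

D = 0.14² + 0.018² + 0.018² + 0.088² + 0.035² + 0.018² + 0.384² + 0.228² + 0.053² + 0.018² = 0.019600 + 0.000324 + 0.000324 + 0.007744 + 0.001225 + 0.000324 + 0.147456 + 0.051984 + 0.002809 + 0.000324 = 0.232114 (working shown to 6 dp, full precision carried).
So 1/D = 4.3082, i.e. 4.31 to 2 decimal places.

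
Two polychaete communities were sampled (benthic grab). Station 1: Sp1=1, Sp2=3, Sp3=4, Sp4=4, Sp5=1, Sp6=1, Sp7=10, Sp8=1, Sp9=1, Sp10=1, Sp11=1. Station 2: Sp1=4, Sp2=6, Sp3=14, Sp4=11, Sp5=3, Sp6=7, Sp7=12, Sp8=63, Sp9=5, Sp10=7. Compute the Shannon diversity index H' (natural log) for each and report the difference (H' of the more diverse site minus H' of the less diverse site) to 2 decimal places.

Station 1: N=28, proportions 0.0357, 0.1071, 0.1429, 0.1429, 0.0357, 0.0357, 0.3571, 0.0357, 0.0357, 0.0357, 0.0357, giving H' = 1.9961 (working shown to 4 dp, full precision carried).
Station 2: N=132, proportions 0.0303, 0.0455, 0.1061, 0.0833, 0.0227, 0.053, 0.0909, 0.4773, 0.0379, 0.053, giving H' = 1.7840.
Difference = |1.9961 − 1.7840| = 0.2121, i.e. 0.21 to 2 decimal places.

0.21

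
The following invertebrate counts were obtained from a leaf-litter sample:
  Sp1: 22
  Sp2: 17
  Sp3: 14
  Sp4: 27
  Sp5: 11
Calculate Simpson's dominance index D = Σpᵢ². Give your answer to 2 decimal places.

Total N = 22+17+14+27+11 = 91, so the proportions are 0.2418, 0.1868, 0.1538, 0.2967, 0.1209 (working shown to 4 dp, full precision carried).
D = 0.2418² + 0.1868² + 0.1538² + 0.2967² + 0.1209² = 0.0584 + 0.0349 + 0.0237 + 0.0880 + 0.0146 = 0.2197.
To 2 decimal places, D = 0.22.

0.22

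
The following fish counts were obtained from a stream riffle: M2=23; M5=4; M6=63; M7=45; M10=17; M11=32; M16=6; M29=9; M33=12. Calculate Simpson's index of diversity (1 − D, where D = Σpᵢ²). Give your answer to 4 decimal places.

0.8178

Total N = 23+4+63+45+17+32+6+9+12 = 211, so the proportions are 0.109005, 0.018957, 0.298578, 0.21327, 0.080569, 0.151659, 0.028436, 0.042654, 0.056872 (working shown to 6 dp, full precision carried).
D = 0.109005² + 0.018957² + 0.298578² + 0.21327² + 0.080569² + 0.151659² + 0.028436² + 0.042654² + 0.056872² = 0.011882 + 0.000359 + 0.089149 + 0.045484 + 0.006491 + 0.023000 + 0.000809 + 0.001819 + 0.003234 = 0.182229.
So 1 − D = 0.817771, i.e. 0.8178 to 4 decimal places.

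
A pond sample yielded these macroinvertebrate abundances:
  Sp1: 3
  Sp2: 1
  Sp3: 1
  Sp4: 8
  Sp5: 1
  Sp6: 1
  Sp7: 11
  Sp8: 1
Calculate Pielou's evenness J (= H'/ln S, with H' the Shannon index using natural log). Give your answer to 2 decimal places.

0.76

Total N = 3+1+1+8+1+1+11+1 = 27, so the proportions are 0.1111, 0.037, 0.037, 0.2963, 0.037, 0.037, 0.4074, 0.037 (working shown to 4 dp, full precision carried).
H' = −Σ pᵢ ln pᵢ = −((-0.2441) + (-0.1221) + (-0.1221) + (-0.3604) + (-0.1221) + (-0.1221) + (-0.3658) + (-0.1221)) = 1.5807.
With S = 8 species, ln S = 2.0794, so J = 1.5807/2.0794 = 0.7602, i.e. 0.76 to 2 decimal places.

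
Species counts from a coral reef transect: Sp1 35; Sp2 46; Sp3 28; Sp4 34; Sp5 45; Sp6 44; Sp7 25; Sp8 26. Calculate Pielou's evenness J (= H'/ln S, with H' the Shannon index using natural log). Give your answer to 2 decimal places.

Total N = 35+46+28+34+45+44+25+26 = 283, so the proportions are 0.1237, 0.1625, 0.0989, 0.1201, 0.159, 0.1555, 0.0883, 0.0919 (working shown to 4 dp, full precision carried).
H' = −Σ pᵢ ln pᵢ = −((-0.2585) + (-0.2953) + (-0.2289) + (-0.2546) + (-0.2924) + (-0.2894) + (-0.2144) + (-0.2193)) = 2.0527.
With S = 8 species, ln S = 2.0794, so J = 2.0527/2.0794 = 0.9872, i.e. 0.99 to 2 decimal places.

0.99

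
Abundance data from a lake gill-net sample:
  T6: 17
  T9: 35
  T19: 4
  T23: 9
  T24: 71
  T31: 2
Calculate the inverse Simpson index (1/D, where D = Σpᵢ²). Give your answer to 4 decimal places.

2.8612

Total N = 17+35+4+9+71+2 = 138, so the proportions are 0.1231884, 0.2536232, 0.0289855, 0.0652174, 0.5144928, 0.0144928 (working shown to 7 dp, full precision carried).
D = 0.1231884² + 0.2536232² + 0.0289855² + 0.0652174² + 0.5144928² + 0.0144928² = 0.0151754 + 0.0643247 + 0.0008402 + 0.0042533 + 0.2647028 + 0.0002100 = 0.3495064.
So 1/D = 2.861178, i.e. 2.8612 to 4 decimal places.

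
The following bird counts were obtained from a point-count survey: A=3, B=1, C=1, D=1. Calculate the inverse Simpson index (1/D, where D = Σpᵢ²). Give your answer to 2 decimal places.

Total N = 3+1+1+1 = 6, so the proportions are 0.5, 0.16667, 0.16667, 0.16667 (working shown to 5 dp, full precision carried).
D = 0.5² + 0.16667² + 0.16667² + 0.16667² = 0.25000 + 0.02778 + 0.02778 + 0.02778 = 0.33333.
So 1/D = 3.0000, i.e. 3.00 to 2 decimal places.

3.00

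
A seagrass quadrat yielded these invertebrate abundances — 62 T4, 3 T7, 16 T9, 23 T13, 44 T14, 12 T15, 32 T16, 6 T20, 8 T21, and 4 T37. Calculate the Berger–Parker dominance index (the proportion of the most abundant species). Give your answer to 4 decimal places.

Total N = 62+3+16+23+44+12+32+6+8+4 = 210, so the proportions are 0.295238, 0.014286, 0.07619, 0.109524, 0.209524, 0.057143, 0.152381, 0.028571, 0.038095, 0.019048 (working shown to 6 dp, full precision carried).
The largest proportion is 0.295238, i.e. d = 0.2952 to 4 decimal places.

0.2952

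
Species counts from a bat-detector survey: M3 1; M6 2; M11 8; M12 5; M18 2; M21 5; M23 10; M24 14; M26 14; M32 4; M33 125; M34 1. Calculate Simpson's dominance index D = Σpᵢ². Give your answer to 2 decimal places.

Total N = 1+2+8+5+2+5+10+14+14+4+125+1 = 191, so the proportions are 0.0052, 0.0105, 0.0419, 0.0262, 0.0105, 0.0262, 0.0524, 0.0733, 0.0733, 0.0209, 0.6545, 0.0052 (working shown to 4 dp, full precision carried).
D = 0.0052² + 0.0105² + 0.0419² + 0.0262² + 0.0105² + 0.0262² + 0.0524² + 0.0733² + 0.0733² + 0.0209² + 0.6545² + 0.0052² = 0.0000 + 0.0001 + 0.0018 + 0.0007 + 0.0001 + 0.0007 + 0.0027 + 0.0054 + 0.0054 + 0.0004 + 0.4283 + 0.0000 = 0.4456.
To 2 decimal places, D = 0.45.

0.45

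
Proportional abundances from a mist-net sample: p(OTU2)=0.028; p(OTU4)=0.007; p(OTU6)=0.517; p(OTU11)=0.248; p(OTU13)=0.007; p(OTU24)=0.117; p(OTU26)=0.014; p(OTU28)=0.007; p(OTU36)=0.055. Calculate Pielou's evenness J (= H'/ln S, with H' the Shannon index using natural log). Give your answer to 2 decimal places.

0.62

H' = −Σ pᵢ ln pᵢ = −((-0.1001) + (-0.0347) + (-0.3411) + (-0.3458) + (-0.0347) + (-0.2510) + (-0.0598) + (-0.0347) + (-0.1595)) = 1.3615 (working shown to 4 dp, full precision carried).
With S = 9 species, ln S = 2.1972, so J = 1.3615/2.1972 = 0.6196, i.e. 0.62 to 2 decimal places.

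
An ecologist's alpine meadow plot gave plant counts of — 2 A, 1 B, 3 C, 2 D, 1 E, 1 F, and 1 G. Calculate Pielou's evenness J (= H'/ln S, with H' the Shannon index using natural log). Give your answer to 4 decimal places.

0.9488

Total N = 2+1+3+2+1+1+1 = 11, so the proportions are 0.181818, 0.090909, 0.272727, 0.181818, 0.090909, 0.090909, 0.090909 (working shown to 6 dp, full precision carried).
H' = −Σ pᵢ ln pᵢ = −((-0.309954) + (-0.217990) + (-0.354350) + (-0.309954) + (-0.217990) + (-0.217990) + (-0.217990)) = 1.846220.
With S = 7 species, ln S = 1.945910, so J = 1.846220/1.945910 = 0.948770, i.e. 0.9488 to 4 decimal places.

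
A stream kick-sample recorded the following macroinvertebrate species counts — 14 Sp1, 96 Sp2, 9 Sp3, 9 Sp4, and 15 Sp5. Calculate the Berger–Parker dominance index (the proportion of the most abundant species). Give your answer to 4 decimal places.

0.6713

Total N = 14+96+9+9+15 = 143, so the proportions are 0.097902, 0.671329, 0.062937, 0.062937, 0.104895 (working shown to 6 dp, full precision carried).
The largest proportion is 0.671329, i.e. d = 0.6713 to 4 decimal places.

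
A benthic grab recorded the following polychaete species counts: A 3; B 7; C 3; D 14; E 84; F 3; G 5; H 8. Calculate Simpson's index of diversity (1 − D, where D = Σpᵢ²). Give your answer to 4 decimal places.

Total N = 3+7+3+14+84+3+5+8 = 127, so the proportions are 0.023622, 0.055118, 0.023622, 0.110236, 0.661417, 0.023622, 0.03937, 0.062992 (working shown to 6 dp, full precision carried).
D = 0.023622² + 0.055118² + 0.023622² + 0.110236² + 0.661417² + 0.023622² + 0.03937² + 0.062992² = 0.000558 + 0.003038 + 0.000558 + 0.012152 + 0.437473 + 0.000558 + 0.001550 + 0.003968 = 0.459855.
So 1 − D = 0.540145, i.e. 0.5401 to 4 decimal places.

0.5401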